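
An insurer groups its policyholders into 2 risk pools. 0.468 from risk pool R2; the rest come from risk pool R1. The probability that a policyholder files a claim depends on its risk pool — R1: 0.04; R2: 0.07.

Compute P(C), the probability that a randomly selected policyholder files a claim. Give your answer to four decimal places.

P(R1) = 1 − (0.468) = 0.532.
P(C) = P(C|R1)·P(R1) + P(C|R2)·P(R2)
      = 0.04·0.532 + 0.07·0.468
      = 0.02128 + 0.03276 = 0.05404

0.0540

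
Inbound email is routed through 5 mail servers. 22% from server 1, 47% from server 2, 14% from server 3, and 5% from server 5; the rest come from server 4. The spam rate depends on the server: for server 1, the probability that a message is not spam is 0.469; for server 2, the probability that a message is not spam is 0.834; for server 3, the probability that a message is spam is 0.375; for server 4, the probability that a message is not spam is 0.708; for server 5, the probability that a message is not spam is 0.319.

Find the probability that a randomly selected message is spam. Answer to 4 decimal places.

P(S) ≈ 0.3164

P(4) = 1 − (0.22 + 0.47 + 0.14 + 0.05) = 0.12.
P(S|1) = 1 − 0.469 = 0.531.
P(S|2) = 1 − 0.834 = 0.166.
P(S|4) = 1 − 0.708 = 0.292.
P(S|5) = 1 − 0.319 = 0.681.
P(S) = P(S|1)·P(1) + P(S|2)·P(2) + P(S|3)·P(3) + P(S|4)·P(4) + P(S|5)·P(5)
      = 0.531·0.22 + 0.166·0.47 + 0.375·0.14 + 0.292·0.12 + 0.681·0.05
      = 0.11682 + 0.07802 + 0.0525 + 0.03504 + 0.03405 = 0.31643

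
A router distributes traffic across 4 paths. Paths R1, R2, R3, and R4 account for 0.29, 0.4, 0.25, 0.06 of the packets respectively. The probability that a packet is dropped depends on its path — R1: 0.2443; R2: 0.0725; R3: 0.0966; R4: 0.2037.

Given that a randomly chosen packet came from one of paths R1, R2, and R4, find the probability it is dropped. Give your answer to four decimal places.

0.1494

Let S = {R1, R2, R4}.
P(S) = 0.29 + 0.4 + 0.06 = 0.75.
P(L ∩ S) = 0.2443·0.29 + 0.0725·0.4 + 0.2037·0.06 = 0.070847 + 0.029 + 0.012222 = 0.112069.
P(L | S) = 0.112069 / 0.75 = 0.149425…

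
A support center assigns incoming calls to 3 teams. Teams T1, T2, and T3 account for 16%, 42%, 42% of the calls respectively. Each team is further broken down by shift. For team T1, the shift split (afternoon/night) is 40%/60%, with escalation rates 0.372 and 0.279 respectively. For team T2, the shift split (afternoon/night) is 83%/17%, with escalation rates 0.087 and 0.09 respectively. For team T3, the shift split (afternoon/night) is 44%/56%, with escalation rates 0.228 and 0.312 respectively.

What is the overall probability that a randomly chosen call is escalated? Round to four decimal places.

P(E|T1) = 0.4·0.372 + 0.6·0.279 = 0.1488 + 0.1674 = 0.3162
P(E|T2) = 0.83·0.087 + 0.17·0.09 = 0.07221 + 0.0153 = 0.08751
P(E|T3) = 0.44·0.228 + 0.56·0.312 = 0.10032 + 0.17472 = 0.27504
By total probability over the outer partition,
P(E) = 0.16·0.3162 + 0.42·0.08751 + 0.42·0.27504
      = 0.050592 + 0.0367542 + 0.1155168 = 0.202863

P(E) ≈ 0.2029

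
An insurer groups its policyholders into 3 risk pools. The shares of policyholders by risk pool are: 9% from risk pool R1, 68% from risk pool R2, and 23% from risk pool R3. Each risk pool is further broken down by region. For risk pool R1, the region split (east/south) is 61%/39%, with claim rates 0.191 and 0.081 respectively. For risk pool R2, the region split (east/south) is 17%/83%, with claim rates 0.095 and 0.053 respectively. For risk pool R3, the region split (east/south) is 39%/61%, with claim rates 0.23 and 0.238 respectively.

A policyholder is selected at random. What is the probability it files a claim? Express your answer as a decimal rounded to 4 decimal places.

P(C|R1) = 0.61·0.191 + 0.39·0.081 = 0.11651 + 0.03159 = 0.1481
P(C|R2) = 0.17·0.095 + 0.83·0.053 = 0.01615 + 0.04399 = 0.06014
P(C|R3) = 0.39·0.23 + 0.61·0.238 = 0.0897 + 0.14518 = 0.23488
By total probability over the outer partition,
P(C) = 0.09·0.1481 + 0.68·0.06014 + 0.23·0.23488
      = 0.013329 + 0.0408952 + 0.0540224 = 0.1082466

P(C) ≈ 0.1082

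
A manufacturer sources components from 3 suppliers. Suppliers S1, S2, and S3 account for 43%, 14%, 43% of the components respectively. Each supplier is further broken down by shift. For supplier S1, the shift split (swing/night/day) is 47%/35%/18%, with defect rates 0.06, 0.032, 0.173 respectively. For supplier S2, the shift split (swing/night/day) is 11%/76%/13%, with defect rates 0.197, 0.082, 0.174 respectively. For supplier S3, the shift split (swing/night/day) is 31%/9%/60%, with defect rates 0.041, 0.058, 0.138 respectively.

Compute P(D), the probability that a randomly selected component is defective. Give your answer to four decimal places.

P(D) ≈ 0.0886

P(D|S1) = 0.47·0.06 + 0.35·0.032 + 0.18·0.173 = 0.0282 + 0.0112 + 0.03114 = 0.07054
P(D|S2) = 0.11·0.197 + 0.76·0.082 + 0.13·0.174 = 0.02167 + 0.06232 + 0.02262 = 0.10661
P(D|S3) = 0.31·0.041 + 0.09·0.058 + 0.6·0.138 = 0.01271 + 0.00522 + 0.0828 = 0.10073
Then overall,
P(D) = 0.43·0.07054 + 0.14·0.10661 + 0.43·0.10073
      = 0.0303322 + 0.0149254 + 0.0433139 = 0.0885715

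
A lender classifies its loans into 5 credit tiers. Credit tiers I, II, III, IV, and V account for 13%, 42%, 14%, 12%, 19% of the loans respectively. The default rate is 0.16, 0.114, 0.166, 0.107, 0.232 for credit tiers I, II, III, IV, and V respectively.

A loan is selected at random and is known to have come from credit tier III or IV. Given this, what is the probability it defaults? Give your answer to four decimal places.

0.1388

Let S = {III, IV}.
P(S) = 0.14 + 0.12 = 0.26.
P(D ∩ S) = 0.166·0.14 + 0.107·0.12 = 0.02324 + 0.01284 = 0.03608.
P(D | S) = 0.03608 / 0.26 = 0.138769…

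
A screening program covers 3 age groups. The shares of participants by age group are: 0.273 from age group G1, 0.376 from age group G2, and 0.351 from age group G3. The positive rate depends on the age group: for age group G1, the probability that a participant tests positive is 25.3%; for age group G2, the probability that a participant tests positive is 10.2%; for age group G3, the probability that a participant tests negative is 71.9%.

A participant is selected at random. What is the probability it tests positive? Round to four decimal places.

P(T|G3) = 1 − 0.719 = 0.281.
P(T) = P(T|G1)·P(G1) + P(T|G2)·P(G2) + P(T|G3)·P(G3)
      = 0.253·0.273 + 0.102·0.376 + 0.281·0.351
      = 0.069069 + 0.038352 + 0.098631 = 0.206052

0.2061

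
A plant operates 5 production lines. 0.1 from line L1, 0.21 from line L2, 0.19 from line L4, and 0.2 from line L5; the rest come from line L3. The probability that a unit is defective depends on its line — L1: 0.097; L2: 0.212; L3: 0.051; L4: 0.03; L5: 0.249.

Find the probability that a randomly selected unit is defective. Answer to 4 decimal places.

P(L3) = 1 − (0.1 + 0.21 + 0.19 + 0.2) = 0.3.
By the law of total probability,
P(D) = P(D|L1)·P(L1) + P(D|L2)·P(L2) + P(D|L3)·P(L3) + P(D|L4)·P(L4) + P(D|L5)·P(L5)
      = 0.097·0.1 + 0.212·0.21 + 0.051·0.3 + 0.03·0.19 + 0.249·0.2
      = 0.0097 + 0.04452 + 0.0153 + 0.0057 + 0.0498 = 0.12502

P(D) ≈ 0.1250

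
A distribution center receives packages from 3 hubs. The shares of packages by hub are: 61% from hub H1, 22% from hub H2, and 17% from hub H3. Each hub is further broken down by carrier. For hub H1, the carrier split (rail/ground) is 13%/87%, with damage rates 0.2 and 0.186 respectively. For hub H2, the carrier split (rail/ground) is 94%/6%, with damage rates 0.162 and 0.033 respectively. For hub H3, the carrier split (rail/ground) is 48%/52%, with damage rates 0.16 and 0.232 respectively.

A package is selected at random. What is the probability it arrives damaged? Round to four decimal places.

P(D) ≈ 0.1821

P(D|H1) = 0.13·0.2 + 0.87·0.186 = 0.026 + 0.16182 = 0.18782
P(D|H2) = 0.94·0.162 + 0.06·0.033 = 0.15228 + 0.00198 = 0.15426
P(D|H3) = 0.48·0.16 + 0.52·0.232 = 0.0768 + 0.12064 = 0.19744
By total probability over the outer partition,
P(D) = 0.61·0.18782 + 0.22·0.15426 + 0.17·0.19744
      = 0.1145702 + 0.0339372 + 0.0335648 = 0.1820722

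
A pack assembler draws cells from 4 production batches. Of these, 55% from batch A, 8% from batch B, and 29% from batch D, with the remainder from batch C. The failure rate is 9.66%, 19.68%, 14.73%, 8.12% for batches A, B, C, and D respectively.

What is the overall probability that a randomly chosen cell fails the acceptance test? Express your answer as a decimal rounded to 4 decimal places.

P(C) = 1 − (0.55 + 0.08 + 0.29) = 0.08.
Summing over the partition,
P(F) = P(F|A)·P(A) + P(F|B)·P(B) + P(F|C)·P(C) + P(F|D)·P(D)
      = 0.0966·0.55 + 0.1968·0.08 + 0.1473·0.08 + 0.0812·0.29
      = 0.05313 + 0.015744 + 0.011784 + 0.023548 = 0.104206

P(F) ≈ 0.1042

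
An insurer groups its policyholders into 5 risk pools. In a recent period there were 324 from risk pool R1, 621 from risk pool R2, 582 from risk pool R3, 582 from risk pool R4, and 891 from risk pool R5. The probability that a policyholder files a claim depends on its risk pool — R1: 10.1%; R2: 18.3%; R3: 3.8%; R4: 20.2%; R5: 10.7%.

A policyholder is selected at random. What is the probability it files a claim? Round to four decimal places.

0.1271

Total: 324 + 621 + 582 + 582 + 891 = 3000.
P(R1) = 324/3000 = 0.108. P(R2) = 621/3000 = 0.207. P(R3) = 582/3000 = 0.194. P(R4) = 582/3000 = 0.194. P(R5) = 891/3000 = 0.297.
P(C) = P(C|R1)·P(R1) + P(C|R2)·P(R2) + P(C|R3)·P(R3) + P(C|R4)·P(R4) + P(C|R5)·P(R5)
      = 0.101·0.108 + 0.183·0.207 + 0.038·0.194 + 0.202·0.194 + 0.107·0.297
      = 0.010908 + 0.037881 + 0.007372 + 0.039188 + 0.031779 = 0.127128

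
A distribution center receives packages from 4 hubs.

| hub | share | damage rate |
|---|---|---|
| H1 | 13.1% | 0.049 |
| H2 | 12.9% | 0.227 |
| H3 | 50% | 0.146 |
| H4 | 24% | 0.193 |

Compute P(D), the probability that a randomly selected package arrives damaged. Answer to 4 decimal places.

0.1550

Using total probability over the partition,
P(D) = P(D|H1)·P(H1) + P(D|H2)·P(H2) + P(D|H3)·P(H3) + P(D|H4)·P(H4)
      = 0.049·0.131 + 0.227·0.129 + 0.146·0.5 + 0.193·0.24
      = 0.006419 + 0.029283 + 0.073 + 0.04632 = 0.155022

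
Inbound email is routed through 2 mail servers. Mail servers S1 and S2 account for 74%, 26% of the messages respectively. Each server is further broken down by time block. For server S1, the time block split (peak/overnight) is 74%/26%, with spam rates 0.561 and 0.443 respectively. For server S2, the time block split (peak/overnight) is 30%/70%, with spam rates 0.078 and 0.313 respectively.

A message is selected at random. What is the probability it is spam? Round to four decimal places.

P(S) ≈ 0.4555

P(S|S1) = 0.74·0.561 + 0.26·0.443 = 0.41514 + 0.11518 = 0.53032
P(S|S2) = 0.3·0.078 + 0.7·0.313 = 0.0234 + 0.2191 = 0.2425
By total probability over the outer partition,
P(S) = 0.74·0.53032 + 0.26·0.2425
      = 0.3924368 + 0.06305 = 0.4554868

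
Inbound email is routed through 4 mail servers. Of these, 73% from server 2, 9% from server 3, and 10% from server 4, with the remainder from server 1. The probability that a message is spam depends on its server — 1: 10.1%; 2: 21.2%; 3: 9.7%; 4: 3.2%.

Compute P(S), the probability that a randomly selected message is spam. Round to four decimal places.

P(1) = 1 − (0.73 + 0.09 + 0.1) = 0.08.
P(S) = P(S|1)·P(1) + P(S|2)·P(2) + P(S|3)·P(3) + P(S|4)·P(4)
      = 0.101·0.08 + 0.212·0.73 + 0.097·0.09 + 0.032·0.1
      = 0.00808 + 0.15476 + 0.00873 + 0.0032 = 0.17477

P(S) ≈ 0.1748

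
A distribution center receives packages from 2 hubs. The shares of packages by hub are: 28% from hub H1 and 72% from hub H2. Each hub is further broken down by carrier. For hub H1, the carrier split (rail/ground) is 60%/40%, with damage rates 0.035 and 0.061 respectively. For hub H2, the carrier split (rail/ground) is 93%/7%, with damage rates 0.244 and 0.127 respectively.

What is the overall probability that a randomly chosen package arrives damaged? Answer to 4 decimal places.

P(D) ≈ 0.1825

P(D|H1) = 0.6·0.035 + 0.4·0.061 = 0.021 + 0.0244 = 0.0454
P(D|H2) = 0.93·0.244 + 0.07·0.127 = 0.22692 + 0.00889 = 0.23581
Then overall,
P(D) = 0.28·0.0454 + 0.72·0.23581
      = 0.012712 + 0.1697832 = 0.1824952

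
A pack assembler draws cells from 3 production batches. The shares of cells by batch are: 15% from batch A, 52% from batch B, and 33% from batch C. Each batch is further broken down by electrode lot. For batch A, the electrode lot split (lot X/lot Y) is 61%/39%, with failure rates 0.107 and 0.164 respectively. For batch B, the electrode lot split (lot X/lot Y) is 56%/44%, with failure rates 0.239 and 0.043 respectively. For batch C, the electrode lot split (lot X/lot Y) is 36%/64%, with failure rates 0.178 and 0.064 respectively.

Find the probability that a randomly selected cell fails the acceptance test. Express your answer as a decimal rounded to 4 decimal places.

0.1335

P(F|A) = 0.61·0.107 + 0.39·0.164 = 0.06527 + 0.06396 = 0.12923
P(F|B) = 0.56·0.239 + 0.44·0.043 = 0.13384 + 0.01892 = 0.15276
P(F|C) = 0.36·0.178 + 0.64·0.064 = 0.06408 + 0.04096 = 0.10504
By total probability over the outer partition,
P(F) = 0.15·0.12923 + 0.52·0.15276 + 0.33·0.10504
      = 0.0193845 + 0.0794352 + 0.0346632 = 0.1334829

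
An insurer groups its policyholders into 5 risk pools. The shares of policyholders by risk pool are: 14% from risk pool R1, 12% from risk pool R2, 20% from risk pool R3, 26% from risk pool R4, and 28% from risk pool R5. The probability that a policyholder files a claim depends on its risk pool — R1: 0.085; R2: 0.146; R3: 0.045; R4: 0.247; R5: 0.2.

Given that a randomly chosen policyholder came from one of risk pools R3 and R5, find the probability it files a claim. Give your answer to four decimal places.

Let S = {R3, R5}.
P(S) = 0.2 + 0.28 = 0.48.
P(C ∩ S) = 0.045·0.2 + 0.2·0.28 = 0.009 + 0.056 = 0.065.
P(C | S) = 0.065 / 0.48 = 0.135417…

P(C|S) ≈ 0.1354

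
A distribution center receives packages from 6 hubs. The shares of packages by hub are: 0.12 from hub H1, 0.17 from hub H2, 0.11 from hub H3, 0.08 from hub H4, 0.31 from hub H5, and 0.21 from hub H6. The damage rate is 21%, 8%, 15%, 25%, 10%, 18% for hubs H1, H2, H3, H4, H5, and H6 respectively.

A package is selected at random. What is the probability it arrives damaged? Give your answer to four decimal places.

P(D) = P(D|H1)·P(H1) + P(D|H2)·P(H2) + P(D|H3)·P(H3) + P(D|H4)·P(H4) + P(D|H5)·P(H5) + P(D|H6)·P(H6)
      = 0.21·0.12 + 0.08·0.17 + 0.15·0.11 + 0.25·0.08 + 0.1·0.31 + 0.18·0.21
      = 0.0252 + 0.0136 + 0.0165 + 0.02 + 0.031 + 0.0378 = 0.1441

P(D) ≈ 0.1441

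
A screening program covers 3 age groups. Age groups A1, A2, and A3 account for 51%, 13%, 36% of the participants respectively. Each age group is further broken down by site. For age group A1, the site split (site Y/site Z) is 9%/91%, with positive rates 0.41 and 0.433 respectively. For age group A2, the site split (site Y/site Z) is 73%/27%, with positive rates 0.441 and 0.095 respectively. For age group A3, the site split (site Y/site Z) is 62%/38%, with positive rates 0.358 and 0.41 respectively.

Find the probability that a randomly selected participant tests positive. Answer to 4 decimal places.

P(T|A1) = 0.09·0.41 + 0.91·0.433 = 0.0369 + 0.39403 = 0.43093
P(T|A2) = 0.73·0.441 + 0.27·0.095 = 0.32193 + 0.02565 = 0.34758
P(T|A3) = 0.62·0.358 + 0.38·0.41 = 0.22196 + 0.1558 = 0.37776
By total probability over the outer partition,
P(T) = 0.51·0.43093 + 0.13·0.34758 + 0.36·0.37776
      = 0.2197743 + 0.0451854 + 0.1359936 = 0.4009533

0.4010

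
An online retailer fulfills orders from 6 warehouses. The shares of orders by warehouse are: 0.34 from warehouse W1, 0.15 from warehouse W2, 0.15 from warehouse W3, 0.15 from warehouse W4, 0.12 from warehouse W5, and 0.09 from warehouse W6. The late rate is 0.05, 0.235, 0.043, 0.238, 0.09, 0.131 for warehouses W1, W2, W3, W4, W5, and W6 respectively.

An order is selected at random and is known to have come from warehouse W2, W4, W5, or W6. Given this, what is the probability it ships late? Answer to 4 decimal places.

Let S = {W2, W4, W5, W6}.
P(S) = 0.15 + 0.15 + 0.12 + 0.09 = 0.51.
P(L ∩ S) = 0.235·0.15 + 0.238·0.15 + 0.09·0.12 + 0.131·0.09 = 0.03525 + 0.0357 + 0.0108 + 0.01179 = 0.09354.
P(L | S) = 0.09354 / 0.51 = 0.183412…

P(L|S) ≈ 0.1834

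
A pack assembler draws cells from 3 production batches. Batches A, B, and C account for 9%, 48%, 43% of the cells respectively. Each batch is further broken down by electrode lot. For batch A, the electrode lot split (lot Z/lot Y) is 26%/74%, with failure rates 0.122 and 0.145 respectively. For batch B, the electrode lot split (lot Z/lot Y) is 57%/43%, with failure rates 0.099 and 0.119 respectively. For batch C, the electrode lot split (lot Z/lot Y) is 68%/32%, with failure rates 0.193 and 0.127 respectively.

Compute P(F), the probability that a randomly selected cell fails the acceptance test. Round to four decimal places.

0.1381

P(F|A) = 0.26·0.122 + 0.74·0.145 = 0.03172 + 0.1073 = 0.13902
P(F|B) = 0.57·0.099 + 0.43·0.119 = 0.05643 + 0.05117 = 0.1076
P(F|C) = 0.68·0.193 + 0.32·0.127 = 0.13124 + 0.04064 = 0.17188
Then overall,
P(F) = 0.09·0.13902 + 0.48·0.1076 + 0.43·0.17188
      = 0.0125118 + 0.051648 + 0.0739084 = 0.1380682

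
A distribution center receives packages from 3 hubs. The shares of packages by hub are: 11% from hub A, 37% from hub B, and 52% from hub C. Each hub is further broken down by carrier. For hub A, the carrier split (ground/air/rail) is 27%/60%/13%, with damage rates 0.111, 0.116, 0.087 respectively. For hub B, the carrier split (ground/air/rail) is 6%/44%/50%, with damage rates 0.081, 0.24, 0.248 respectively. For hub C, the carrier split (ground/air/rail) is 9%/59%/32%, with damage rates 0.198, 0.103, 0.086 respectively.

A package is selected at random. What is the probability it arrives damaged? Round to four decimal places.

0.1541

P(D|A) = 0.27·0.111 + 0.6·0.116 + 0.13·0.087 = 0.02997 + 0.0696 + 0.01131 = 0.11088
P(D|B) = 0.06·0.081 + 0.44·0.24 + 0.5·0.248 = 0.00486 + 0.1056 + 0.124 = 0.23446
P(D|C) = 0.09·0.198 + 0.59·0.103 + 0.32·0.086 = 0.01782 + 0.06077 + 0.02752 = 0.10611
By total probability over the outer partition,
P(D) = 0.11·0.11088 + 0.37·0.23446 + 0.52·0.10611
      = 0.0121968 + 0.0867502 + 0.0551772 = 0.1541242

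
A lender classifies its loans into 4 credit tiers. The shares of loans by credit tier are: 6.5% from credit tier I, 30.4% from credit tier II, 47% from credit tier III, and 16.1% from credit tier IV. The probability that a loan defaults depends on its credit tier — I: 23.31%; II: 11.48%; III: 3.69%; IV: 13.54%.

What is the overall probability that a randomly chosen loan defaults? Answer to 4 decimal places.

Summing over the partition,
P(D) = P(D|I)·P(I) + P(D|II)·P(II) + P(D|III)·P(III) + P(D|IV)·P(IV)
      = 0.2331·0.065 + 0.1148·0.304 + 0.0369·0.47 + 0.1354·0.161
      = 0.0151515 + 0.0348992 + 0.017343 + 0.0217994 = 0.0891931

0.0892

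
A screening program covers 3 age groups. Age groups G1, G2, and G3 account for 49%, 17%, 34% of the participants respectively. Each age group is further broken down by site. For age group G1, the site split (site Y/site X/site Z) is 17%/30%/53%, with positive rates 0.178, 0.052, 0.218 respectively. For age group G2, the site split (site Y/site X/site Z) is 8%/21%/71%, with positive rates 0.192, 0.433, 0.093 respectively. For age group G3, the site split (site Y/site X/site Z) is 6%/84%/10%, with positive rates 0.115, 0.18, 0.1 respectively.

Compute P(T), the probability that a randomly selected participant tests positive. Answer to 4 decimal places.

0.1655

P(T|G1) = 0.17·0.178 + 0.3·0.052 + 0.53·0.218 = 0.03026 + 0.0156 + 0.11554 = 0.1614
P(T|G2) = 0.08·0.192 + 0.21·0.433 + 0.71·0.093 = 0.01536 + 0.09093 + 0.06603 = 0.17232
P(T|G3) = 0.06·0.115 + 0.84·0.18 + 0.1·0.1 = 0.0069 + 0.1512 + 0.01 = 0.1681
Then overall,
P(T) = 0.49·0.1614 + 0.17·0.17232 + 0.34·0.1681
      = 0.079086 + 0.0292944 + 0.057154 = 0.1655344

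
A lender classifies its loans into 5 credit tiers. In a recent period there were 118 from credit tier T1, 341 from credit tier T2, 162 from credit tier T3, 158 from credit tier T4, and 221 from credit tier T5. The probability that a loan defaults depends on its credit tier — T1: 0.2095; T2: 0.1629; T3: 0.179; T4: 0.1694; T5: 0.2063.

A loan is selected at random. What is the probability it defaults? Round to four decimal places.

Total: 118 + 341 + 162 + 158 + 221 = 1000.
P(T1) = 118/1000 = 0.118. P(T2) = 341/1000 = 0.341. P(T3) = 162/1000 = 0.162. P(T4) = 158/1000 = 0.158. P(T5) = 221/1000 = 0.221.
P(D) = P(D|T1)·P(T1) + P(D|T2)·P(T2) + P(D|T3)·P(T3) + P(D|T4)·P(T4) + P(D|T5)·P(T5)
      = 0.2095·0.118 + 0.1629·0.341 + 0.179·0.162 + 0.1694·0.158 + 0.2063·0.221
      = 0.024721 + 0.0555489 + 0.028998 + 0.0267652 + 0.0455923 = 0.1816254

0.1816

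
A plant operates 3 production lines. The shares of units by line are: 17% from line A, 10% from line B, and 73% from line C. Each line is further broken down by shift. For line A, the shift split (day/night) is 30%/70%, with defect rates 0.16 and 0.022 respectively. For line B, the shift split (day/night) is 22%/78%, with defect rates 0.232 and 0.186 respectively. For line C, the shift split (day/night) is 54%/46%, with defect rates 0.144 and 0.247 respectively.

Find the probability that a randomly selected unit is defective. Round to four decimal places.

P(D) ≈ 0.1701

P(D|A) = 0.3·0.16 + 0.7·0.022 = 0.048 + 0.0154 = 0.0634
P(D|B) = 0.22·0.232 + 0.78·0.186 = 0.05104 + 0.14508 = 0.19612
P(D|C) = 0.54·0.144 + 0.46·0.247 = 0.07776 + 0.11362 = 0.19138
By total probability over the outer partition,
P(D) = 0.17·0.0634 + 0.1·0.19612 + 0.73·0.19138
      = 0.010778 + 0.019612 + 0.1397074 = 0.1700974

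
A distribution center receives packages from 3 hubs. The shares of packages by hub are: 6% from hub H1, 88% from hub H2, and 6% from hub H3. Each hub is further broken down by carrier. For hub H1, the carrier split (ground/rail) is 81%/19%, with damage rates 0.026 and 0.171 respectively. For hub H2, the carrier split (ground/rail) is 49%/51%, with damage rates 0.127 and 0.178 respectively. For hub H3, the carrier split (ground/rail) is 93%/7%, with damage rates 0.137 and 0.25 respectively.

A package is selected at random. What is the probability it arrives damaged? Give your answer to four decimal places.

P(D|H1) = 0.81·0.026 + 0.19·0.171 = 0.02106 + 0.03249 = 0.05355
P(D|H2) = 0.49·0.127 + 0.51·0.178 = 0.06223 + 0.09078 = 0.15301
P(D|H3) = 0.93·0.137 + 0.07·0.25 = 0.12741 + 0.0175 = 0.14491
Then overall,
P(D) = 0.06·0.05355 + 0.88·0.15301 + 0.06·0.14491
      = 0.003213 + 0.1346488 + 0.0086946 = 0.1465564

P(D) ≈ 0.1466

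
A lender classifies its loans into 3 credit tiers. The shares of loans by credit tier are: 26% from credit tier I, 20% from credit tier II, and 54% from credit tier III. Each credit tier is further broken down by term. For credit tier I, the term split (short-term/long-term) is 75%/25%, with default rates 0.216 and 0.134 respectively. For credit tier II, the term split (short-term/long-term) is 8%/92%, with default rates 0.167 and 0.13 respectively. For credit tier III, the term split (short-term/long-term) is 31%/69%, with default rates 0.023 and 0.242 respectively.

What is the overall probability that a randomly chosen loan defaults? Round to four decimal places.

P(D) ≈ 0.1714

P(D|I) = 0.75·0.216 + 0.25·0.134 = 0.162 + 0.0335 = 0.1955
P(D|II) = 0.08·0.167 + 0.92·0.13 = 0.01336 + 0.1196 = 0.13296
P(D|III) = 0.31·0.023 + 0.69·0.242 = 0.00713 + 0.16698 = 0.17411
By total probability over the outer partition,
P(D) = 0.26·0.1955 + 0.2·0.13296 + 0.54·0.17411
      = 0.05083 + 0.026592 + 0.0940194 = 0.1714414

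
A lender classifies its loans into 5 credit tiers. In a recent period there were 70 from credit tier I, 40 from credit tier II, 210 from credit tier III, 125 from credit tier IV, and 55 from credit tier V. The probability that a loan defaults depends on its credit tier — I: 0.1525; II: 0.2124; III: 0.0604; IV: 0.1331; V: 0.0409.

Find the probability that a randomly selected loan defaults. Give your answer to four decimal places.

Total: 70 + 40 + 210 + 125 + 55 = 500.
P(I) = 70/500 = 0.14. P(II) = 40/500 = 0.08. P(III) = 210/500 = 0.42. P(IV) = 125/500 = 0.25. P(V) = 55/500 = 0.11.
P(D) = P(D|I)·P(I) + P(D|II)·P(II) + P(D|III)·P(III) + P(D|IV)·P(IV) + P(D|V)·P(V)
      = 0.1525·0.14 + 0.2124·0.08 + 0.0604·0.42 + 0.1331·0.25 + 0.0409·0.11
      = 0.02135 + 0.016992 + 0.025368 + 0.033275 + 0.004499 = 0.101484

0.1015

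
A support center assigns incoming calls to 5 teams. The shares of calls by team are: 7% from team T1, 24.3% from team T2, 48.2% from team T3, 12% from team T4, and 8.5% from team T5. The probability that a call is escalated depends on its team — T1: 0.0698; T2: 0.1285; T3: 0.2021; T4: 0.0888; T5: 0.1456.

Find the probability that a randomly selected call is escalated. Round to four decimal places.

P(E) ≈ 0.1566

P(E) = P(E|T1)·P(T1) + P(E|T2)·P(T2) + P(E|T3)·P(T3) + P(E|T4)·P(T4) + P(E|T5)·P(T5)
      = 0.0698·0.07 + 0.1285·0.243 + 0.2021·0.482 + 0.0888·0.12 + 0.1456·0.085
      = 0.004886 + 0.0312255 + 0.0974122 + 0.010656 + 0.012376 = 0.1565557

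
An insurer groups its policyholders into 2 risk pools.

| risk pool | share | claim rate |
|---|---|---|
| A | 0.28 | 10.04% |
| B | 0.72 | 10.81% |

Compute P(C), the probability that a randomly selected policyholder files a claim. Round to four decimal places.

P(C) = P(C|A)·P(A) + P(C|B)·P(B)
      = 0.1004·0.28 + 0.1081·0.72
      = 0.028112 + 0.077832 = 0.105944

0.1059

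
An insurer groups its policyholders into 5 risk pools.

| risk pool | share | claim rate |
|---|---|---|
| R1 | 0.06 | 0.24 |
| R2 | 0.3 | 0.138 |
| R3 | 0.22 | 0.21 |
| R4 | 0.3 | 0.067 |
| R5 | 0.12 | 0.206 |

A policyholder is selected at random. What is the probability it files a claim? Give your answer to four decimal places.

0.1468

By the law of total probability,
P(C) = P(C|R1)·P(R1) + P(C|R2)·P(R2) + P(C|R3)·P(R3) + P(C|R4)·P(R4) + P(C|R5)·P(R5)
      = 0.24·0.06 + 0.138·0.3 + 0.21·0.22 + 0.067·0.3 + 0.206·0.12
      = 0.0144 + 0.0414 + 0.0462 + 0.0201 + 0.02472 = 0.14682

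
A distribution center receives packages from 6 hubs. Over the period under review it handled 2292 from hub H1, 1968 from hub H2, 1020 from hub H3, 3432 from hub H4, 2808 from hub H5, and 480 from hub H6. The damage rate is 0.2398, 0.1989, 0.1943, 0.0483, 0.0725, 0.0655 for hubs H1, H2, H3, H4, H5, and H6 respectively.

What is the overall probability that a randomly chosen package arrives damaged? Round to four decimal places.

P(D) ≈ 0.1283

Total: 2292 + 1968 + 1020 + 3432 + 2808 + 480 = 12000.
P(H1) = 2292/12000 = 0.191. P(H2) = 1968/12000 = 0.164. P(H3) = 1020/12000 = 0.085. P(H4) = 3432/12000 = 0.286. P(H5) = 2808/12000 = 0.234. P(H6) = 480/12000 = 0.04.
P(D) = P(D|H1)·P(H1) + P(D|H2)·P(H2) + P(D|H3)·P(H3) + P(D|H4)·P(H4) + P(D|H5)·P(H5) + P(D|H6)·P(H6)
      = 0.2398·0.191 + 0.1989·0.164 + 0.1943·0.085 + 0.0483·0.286 + 0.0725·0.234 + 0.0655·0.04
      = 0.0458018 + 0.0326196 + 0.0165155 + 0.0138138 + 0.016965 + 0.00262 = 0.1283357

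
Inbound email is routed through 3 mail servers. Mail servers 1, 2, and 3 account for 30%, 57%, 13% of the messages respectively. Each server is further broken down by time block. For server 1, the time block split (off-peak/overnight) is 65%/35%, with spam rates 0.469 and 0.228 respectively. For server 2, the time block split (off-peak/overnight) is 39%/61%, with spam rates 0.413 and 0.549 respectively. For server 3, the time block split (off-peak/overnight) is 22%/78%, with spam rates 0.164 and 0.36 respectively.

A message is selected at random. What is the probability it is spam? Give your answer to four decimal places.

P(S|1) = 0.65·0.469 + 0.35·0.228 = 0.30485 + 0.0798 = 0.38465
P(S|2) = 0.39·0.413 + 0.61·0.549 = 0.16107 + 0.33489 = 0.49596
P(S|3) = 0.22·0.164 + 0.78·0.36 = 0.03608 + 0.2808 = 0.31688
By total probability over the outer partition,
P(S) = 0.3·0.38465 + 0.57·0.49596 + 0.13·0.31688
      = 0.115395 + 0.2826972 + 0.0411944 = 0.4392866

P(S) ≈ 0.4393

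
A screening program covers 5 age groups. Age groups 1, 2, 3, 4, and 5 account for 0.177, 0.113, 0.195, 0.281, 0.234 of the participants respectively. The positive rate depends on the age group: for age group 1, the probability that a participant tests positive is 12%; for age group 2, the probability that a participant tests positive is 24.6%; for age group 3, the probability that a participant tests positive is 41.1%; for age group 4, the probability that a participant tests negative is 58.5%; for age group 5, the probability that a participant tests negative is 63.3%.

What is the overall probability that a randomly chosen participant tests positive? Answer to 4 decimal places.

P(T) ≈ 0.3317

P(T|4) = 1 − 0.585 = 0.415.
P(T|5) = 1 − 0.633 = 0.367.
P(T) = P(T|1)·P(1) + P(T|2)·P(2) + P(T|3)·P(3) + P(T|4)·P(4) + P(T|5)·P(5)
      = 0.12·0.177 + 0.246·0.113 + 0.411·0.195 + 0.415·0.281 + 0.367·0.234
      = 0.02124 + 0.027798 + 0.080145 + 0.116615 + 0.085878 = 0.331676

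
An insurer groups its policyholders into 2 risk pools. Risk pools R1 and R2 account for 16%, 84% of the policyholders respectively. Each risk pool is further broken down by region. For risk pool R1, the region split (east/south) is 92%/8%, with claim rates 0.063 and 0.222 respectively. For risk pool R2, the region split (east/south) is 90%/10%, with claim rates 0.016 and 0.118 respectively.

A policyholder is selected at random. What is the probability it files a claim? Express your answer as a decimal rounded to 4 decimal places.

P(C) ≈ 0.0341

P(C|R1) = 0.92·0.063 + 0.08·0.222 = 0.05796 + 0.01776 = 0.07572
P(C|R2) = 0.9·0.016 + 0.1·0.118 = 0.0144 + 0.0118 = 0.0262
Then overall,
P(C) = 0.16·0.07572 + 0.84·0.0262
      = 0.0121152 + 0.022008 = 0.0341232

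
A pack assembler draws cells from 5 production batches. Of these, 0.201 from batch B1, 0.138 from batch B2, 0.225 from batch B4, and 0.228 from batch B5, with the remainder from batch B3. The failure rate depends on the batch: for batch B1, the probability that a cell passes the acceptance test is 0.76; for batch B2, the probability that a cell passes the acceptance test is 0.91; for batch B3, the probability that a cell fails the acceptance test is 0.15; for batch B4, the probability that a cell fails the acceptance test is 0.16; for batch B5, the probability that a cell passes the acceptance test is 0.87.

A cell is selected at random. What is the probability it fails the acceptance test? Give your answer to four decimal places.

P(B3) = 1 − (0.201 + 0.138 + 0.225 + 0.228) = 0.208.
P(F|B1) = 1 − 0.76 = 0.24.
P(F|B2) = 1 − 0.91 = 0.09.
P(F|B5) = 1 − 0.87 = 0.13.
P(F) = P(F|B1)·P(B1) + P(F|B2)·P(B2) + P(F|B3)·P(B3) + P(F|B4)·P(B4) + P(F|B5)·P(B5)
      = 0.24·0.201 + 0.09·0.138 + 0.15·0.208 + 0.16·0.225 + 0.13·0.228
      = 0.04824 + 0.01242 + 0.0312 + 0.036 + 0.02964 = 0.1575

P(F) ≈ 0.1575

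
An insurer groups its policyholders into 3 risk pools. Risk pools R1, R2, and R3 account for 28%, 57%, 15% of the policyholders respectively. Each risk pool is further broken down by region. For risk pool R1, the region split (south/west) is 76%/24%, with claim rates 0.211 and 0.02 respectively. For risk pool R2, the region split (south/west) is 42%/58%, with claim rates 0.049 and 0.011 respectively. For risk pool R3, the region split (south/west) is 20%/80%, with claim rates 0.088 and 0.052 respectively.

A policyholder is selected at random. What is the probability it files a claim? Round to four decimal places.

P(C) ≈ 0.0705

P(C|R1) = 0.76·0.211 + 0.24·0.02 = 0.16036 + 0.0048 = 0.16516
P(C|R2) = 0.42·0.049 + 0.58·0.011 = 0.02058 + 0.00638 = 0.02696
P(C|R3) = 0.2·0.088 + 0.8·0.052 = 0.0176 + 0.0416 = 0.0592
Then overall,
P(C) = 0.28·0.16516 + 0.57·0.02696 + 0.15·0.0592
      = 0.0462448 + 0.0153672 + 0.00888 = 0.070492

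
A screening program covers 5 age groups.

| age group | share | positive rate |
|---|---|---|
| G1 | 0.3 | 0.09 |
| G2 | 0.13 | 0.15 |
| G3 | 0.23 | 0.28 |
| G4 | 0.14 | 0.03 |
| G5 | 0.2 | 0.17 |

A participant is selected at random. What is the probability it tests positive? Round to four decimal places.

By the law of total probability,
P(T) = P(T|G1)·P(G1) + P(T|G2)·P(G2) + P(T|G3)·P(G3) + P(T|G4)·P(G4) + P(T|G5)·P(G5)
      = 0.09·0.3 + 0.15·0.13 + 0.28·0.23 + 0.03·0.14 + 0.17·0.2
      = 0.027 + 0.0195 + 0.0644 + 0.0042 + 0.034 = 0.1491

0.1491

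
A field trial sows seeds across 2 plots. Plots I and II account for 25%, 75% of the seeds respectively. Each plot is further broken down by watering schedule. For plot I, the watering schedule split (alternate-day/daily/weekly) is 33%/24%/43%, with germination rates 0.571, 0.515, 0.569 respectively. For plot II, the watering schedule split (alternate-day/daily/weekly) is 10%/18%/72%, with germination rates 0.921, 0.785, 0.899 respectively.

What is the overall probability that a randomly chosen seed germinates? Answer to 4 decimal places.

P(G|I) = 0.33·0.571 + 0.24·0.515 + 0.43·0.569 = 0.18843 + 0.1236 + 0.24467 = 0.5567
P(G|II) = 0.1·0.921 + 0.18·0.785 + 0.72·0.899 = 0.0921 + 0.1413 + 0.64728 = 0.88068
Then overall,
P(G) = 0.25·0.5567 + 0.75·0.88068
      = 0.139175 + 0.66051 = 0.799685

P(G) ≈ 0.7997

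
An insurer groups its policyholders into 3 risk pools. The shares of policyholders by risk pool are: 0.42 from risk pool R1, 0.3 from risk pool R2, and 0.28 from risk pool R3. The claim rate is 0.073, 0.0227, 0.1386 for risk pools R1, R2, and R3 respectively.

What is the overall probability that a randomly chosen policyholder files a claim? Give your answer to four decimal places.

Summing over the partition,
P(C) = P(C|R1)·P(R1) + P(C|R2)·P(R2) + P(C|R3)·P(R3)
      = 0.073·0.42 + 0.0227·0.3 + 0.1386·0.28
      = 0.03066 + 0.00681 + 0.038808 = 0.076278

P(C) ≈ 0.0763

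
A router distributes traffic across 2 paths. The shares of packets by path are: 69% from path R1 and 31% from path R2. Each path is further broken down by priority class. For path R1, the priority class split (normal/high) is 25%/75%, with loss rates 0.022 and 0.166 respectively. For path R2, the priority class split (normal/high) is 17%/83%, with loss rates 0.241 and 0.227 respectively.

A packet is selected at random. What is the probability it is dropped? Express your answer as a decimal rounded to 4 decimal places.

P(L) ≈ 0.1608

P(L|R1) = 0.25·0.022 + 0.75·0.166 = 0.0055 + 0.1245 = 0.13
P(L|R2) = 0.17·0.241 + 0.83·0.227 = 0.04097 + 0.18841 = 0.22938
Then overall,
P(L) = 0.69·0.13 + 0.31·0.22938
      = 0.0897 + 0.0711078 = 0.1608078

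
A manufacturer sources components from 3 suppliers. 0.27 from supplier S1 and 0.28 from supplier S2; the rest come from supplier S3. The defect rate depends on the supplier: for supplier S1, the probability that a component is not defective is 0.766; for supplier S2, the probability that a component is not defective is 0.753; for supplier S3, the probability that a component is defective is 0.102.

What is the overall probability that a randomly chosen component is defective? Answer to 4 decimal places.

P(D) ≈ 0.1782

P(S3) = 1 − (0.27 + 0.28) = 0.45.
P(D|S1) = 1 − 0.766 = 0.234.
P(D|S2) = 1 − 0.753 = 0.247.
Summing over the partition,
P(D) = P(D|S1)·P(S1) + P(D|S2)·P(S2) + P(D|S3)·P(S3)
      = 0.234·0.27 + 0.247·0.28 + 0.102·0.45
      = 0.06318 + 0.06916 + 0.0459 = 0.17824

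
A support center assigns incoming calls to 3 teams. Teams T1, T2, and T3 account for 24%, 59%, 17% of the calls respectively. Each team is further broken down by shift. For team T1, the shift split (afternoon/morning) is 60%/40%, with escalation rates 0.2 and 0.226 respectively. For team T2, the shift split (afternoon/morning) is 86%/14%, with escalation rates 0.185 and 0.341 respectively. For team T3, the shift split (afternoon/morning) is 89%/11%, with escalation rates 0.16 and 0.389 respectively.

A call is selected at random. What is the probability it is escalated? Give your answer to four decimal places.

P(E) ≈ 0.2040

P(E|T1) = 0.6·0.2 + 0.4·0.226 = 0.12 + 0.0904 = 0.2104
P(E|T2) = 0.86·0.185 + 0.14·0.341 = 0.1591 + 0.04774 = 0.20684
P(E|T3) = 0.89·0.16 + 0.11·0.389 = 0.1424 + 0.04279 = 0.18519
By total probability over the outer partition,
P(E) = 0.24·0.2104 + 0.59·0.20684 + 0.17·0.18519
      = 0.050496 + 0.1220356 + 0.0314823 = 0.2040139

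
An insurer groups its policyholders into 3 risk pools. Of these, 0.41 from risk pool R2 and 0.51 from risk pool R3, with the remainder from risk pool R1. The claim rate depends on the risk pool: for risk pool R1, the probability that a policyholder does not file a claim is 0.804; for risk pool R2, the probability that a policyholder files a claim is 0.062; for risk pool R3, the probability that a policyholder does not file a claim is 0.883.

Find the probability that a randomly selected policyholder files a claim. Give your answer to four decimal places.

P(R1) = 1 − (0.41 + 0.51) = 0.08.
P(C|R1) = 1 − 0.804 = 0.196.
P(C|R3) = 1 − 0.883 = 0.117.
P(C) = P(C|R1)·P(R1) + P(C|R2)·P(R2) + P(C|R3)·P(R3)
      = 0.196·0.08 + 0.062·0.41 + 0.117·0.51
      = 0.01568 + 0.02542 + 0.05967 = 0.10077

P(C) ≈ 0.1008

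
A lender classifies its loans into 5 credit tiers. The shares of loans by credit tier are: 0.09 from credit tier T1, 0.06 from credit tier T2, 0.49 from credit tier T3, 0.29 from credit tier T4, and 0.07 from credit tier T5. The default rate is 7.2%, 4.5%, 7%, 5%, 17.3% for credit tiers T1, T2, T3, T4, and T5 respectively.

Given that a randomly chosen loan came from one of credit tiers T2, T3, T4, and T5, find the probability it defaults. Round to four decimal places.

0.0699

Let S = {T2, T3, T4, T5}.
P(S) = 0.06 + 0.49 + 0.29 + 0.07 = 0.91.
P(D ∩ S) = 0.045·0.06 + 0.07·0.49 + 0.05·0.29 + 0.173·0.07 = 0.0027 + 0.0343 + 0.0145 + 0.01211 = 0.06361.
P(D | S) = 0.06361 / 0.91 = 0.069901…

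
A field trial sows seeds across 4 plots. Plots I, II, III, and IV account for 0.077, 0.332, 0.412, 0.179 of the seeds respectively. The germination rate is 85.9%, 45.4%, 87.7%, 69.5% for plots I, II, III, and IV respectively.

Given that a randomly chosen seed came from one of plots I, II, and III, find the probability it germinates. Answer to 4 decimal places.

Let S = {I, II, III}.
P(S) = 0.077 + 0.332 + 0.412 = 0.821.
P(G ∩ S) = 0.859·0.077 + 0.454·0.332 + 0.877·0.412 = 0.066143 + 0.150728 + 0.361324 = 0.578195.
P(G | S) = 0.578195 / 0.821 = 0.704257…

P(G|S) ≈ 0.7043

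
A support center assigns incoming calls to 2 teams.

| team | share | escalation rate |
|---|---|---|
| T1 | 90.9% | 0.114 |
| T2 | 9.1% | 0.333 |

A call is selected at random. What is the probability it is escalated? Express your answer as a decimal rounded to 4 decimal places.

P(E) = P(E|T1)·P(T1) + P(E|T2)·P(T2)
      = 0.114·0.909 + 0.333·0.091
      = 0.103626 + 0.030303 = 0.133929

P(E) ≈ 0.1339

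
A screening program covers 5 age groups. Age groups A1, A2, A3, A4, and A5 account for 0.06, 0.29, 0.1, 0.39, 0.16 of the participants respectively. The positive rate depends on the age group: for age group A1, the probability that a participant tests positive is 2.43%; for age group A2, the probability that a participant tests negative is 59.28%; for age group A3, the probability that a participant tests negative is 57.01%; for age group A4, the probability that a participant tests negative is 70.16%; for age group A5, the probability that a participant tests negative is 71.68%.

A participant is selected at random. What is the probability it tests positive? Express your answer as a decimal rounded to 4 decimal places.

P(T|A2) = 1 − 0.5928 = 0.4072.
P(T|A3) = 1 − 0.5701 = 0.4299.
P(T|A4) = 1 − 0.7016 = 0.2984.
P(T|A5) = 1 − 0.7168 = 0.2832.
By the law of total probability,
P(T) = P(T|A1)·P(A1) + P(T|A2)·P(A2) + P(T|A3)·P(A3) + P(T|A4)·P(A4) + P(T|A5)·P(A5)
      = 0.0243·0.06 + 0.4072·0.29 + 0.4299·0.1 + 0.2984·0.39 + 0.2832·0.16
      = 0.001458 + 0.118088 + 0.04299 + 0.116376 + 0.045312 = 0.324224

P(T) ≈ 0.3242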